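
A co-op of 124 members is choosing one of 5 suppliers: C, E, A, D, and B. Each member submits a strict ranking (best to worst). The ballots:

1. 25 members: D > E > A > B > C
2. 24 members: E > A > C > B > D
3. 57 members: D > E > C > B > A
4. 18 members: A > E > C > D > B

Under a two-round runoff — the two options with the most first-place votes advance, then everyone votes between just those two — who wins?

D

Round 1 first-place votes: C 0, E 24, A 18, D 82, B 0.
D and E advance.
Runoff: D is preferred to E by 82 voters; E by 42.
D wins the runoff.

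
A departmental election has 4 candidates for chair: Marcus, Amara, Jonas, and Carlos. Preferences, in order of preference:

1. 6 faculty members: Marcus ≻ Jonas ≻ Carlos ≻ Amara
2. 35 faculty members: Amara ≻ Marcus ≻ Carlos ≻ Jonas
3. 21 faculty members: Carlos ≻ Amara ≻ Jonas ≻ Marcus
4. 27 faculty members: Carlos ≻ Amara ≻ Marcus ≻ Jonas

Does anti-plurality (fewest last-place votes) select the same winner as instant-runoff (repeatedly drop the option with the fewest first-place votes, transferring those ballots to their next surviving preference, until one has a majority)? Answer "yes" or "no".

Anti-plurality — last-place votes: Marcus 21, Amara 6, Jonas 62, Carlos 0. Winner: Carlos.
Instant-runoff — R1 Marcus 6, Amara 35, Jonas 0, Carlos 48 (Carlos winner). Winner: Carlos.
The two methods agree.

yes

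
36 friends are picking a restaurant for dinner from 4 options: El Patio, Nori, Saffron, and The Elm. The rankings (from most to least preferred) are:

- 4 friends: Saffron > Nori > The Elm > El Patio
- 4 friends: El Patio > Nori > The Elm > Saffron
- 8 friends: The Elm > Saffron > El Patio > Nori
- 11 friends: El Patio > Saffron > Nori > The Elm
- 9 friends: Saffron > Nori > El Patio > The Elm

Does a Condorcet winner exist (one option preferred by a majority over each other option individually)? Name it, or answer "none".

Saffron

Saffron vs El Patio: 21–15 for Saffron.
Saffron vs Nori: 32–4 for Saffron.
Saffron vs The Elm: 24–12 for Saffron.
Saffron beats every other option head-to-head.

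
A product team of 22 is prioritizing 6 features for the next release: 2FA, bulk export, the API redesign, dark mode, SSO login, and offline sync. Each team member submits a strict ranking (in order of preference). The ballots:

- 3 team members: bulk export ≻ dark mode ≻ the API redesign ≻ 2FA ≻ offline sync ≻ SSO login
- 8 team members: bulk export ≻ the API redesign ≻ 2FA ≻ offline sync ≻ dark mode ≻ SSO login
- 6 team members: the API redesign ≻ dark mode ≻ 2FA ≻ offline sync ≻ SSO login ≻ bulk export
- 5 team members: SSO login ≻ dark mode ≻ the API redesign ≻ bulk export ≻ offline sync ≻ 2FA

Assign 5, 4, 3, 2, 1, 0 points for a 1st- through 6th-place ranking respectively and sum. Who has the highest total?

2FA: 3·2 + 8·3 + 6·3 + 5·0 = 48
bulk export: 3·5 + 8·5 + 6·0 + 5·2 = 65
the API redesign: 3·3 + 8·4 + 6·5 + 5·3 = 86
dark mode: 3·4 + 8·1 + 6·4 + 5·4 = 64
SSO login: 3·0 + 8·0 + 6·1 + 5·5 = 31
offline sync: 3·1 + 8·2 + 6·2 + 5·1 = 36
the API redesign has the highest Borda score (86).

the API redesign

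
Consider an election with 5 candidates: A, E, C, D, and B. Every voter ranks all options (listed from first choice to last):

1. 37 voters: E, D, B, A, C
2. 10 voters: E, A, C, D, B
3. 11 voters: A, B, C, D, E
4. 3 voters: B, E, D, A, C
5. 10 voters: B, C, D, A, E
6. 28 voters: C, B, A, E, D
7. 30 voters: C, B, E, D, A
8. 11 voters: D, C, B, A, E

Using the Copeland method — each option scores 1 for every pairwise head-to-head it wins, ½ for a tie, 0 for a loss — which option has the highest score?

A: loses to E, C, D, and B → score 0.
E: beats A and D; loses to C and B → score 2.
C: beats A, E, D, and B → score 4.
D: beats A; loses to E, C, and B → score 1.
B: beats A, E, and D; loses to C → score 3.
C has the best pairwise record.

C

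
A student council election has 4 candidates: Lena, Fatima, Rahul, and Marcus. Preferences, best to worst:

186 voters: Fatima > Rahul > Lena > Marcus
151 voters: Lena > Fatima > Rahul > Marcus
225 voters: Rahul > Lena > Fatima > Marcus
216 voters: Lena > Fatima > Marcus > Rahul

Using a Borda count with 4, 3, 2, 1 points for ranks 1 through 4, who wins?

Lena: 186·2 + 151·4 + 225·3 + 216·4 = 2515
Fatima: 186·4 + 151·3 + 225·2 + 216·3 = 2295
Rahul: 186·3 + 151·2 + 225·4 + 216·1 = 1976
Marcus: 186·1 + 151·1 + 225·1 + 216·2 = 994
Lena has the highest Borda score (2515).

Lena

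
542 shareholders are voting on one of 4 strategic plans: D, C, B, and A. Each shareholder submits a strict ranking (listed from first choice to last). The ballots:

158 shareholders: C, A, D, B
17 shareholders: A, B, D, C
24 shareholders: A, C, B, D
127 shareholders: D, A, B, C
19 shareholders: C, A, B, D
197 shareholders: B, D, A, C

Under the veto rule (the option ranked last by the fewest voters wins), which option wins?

Last-place votes: D 43, C 341, B 158, A 0.
A is ranked last by the fewest voters, so A wins.

A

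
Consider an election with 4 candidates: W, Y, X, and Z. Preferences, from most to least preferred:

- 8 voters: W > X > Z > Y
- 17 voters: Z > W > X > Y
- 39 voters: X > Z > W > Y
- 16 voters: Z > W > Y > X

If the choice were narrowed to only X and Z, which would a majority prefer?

Voters preferring X to Z: 47; preferring Z to X: 33.
X wins the head-to-head.

X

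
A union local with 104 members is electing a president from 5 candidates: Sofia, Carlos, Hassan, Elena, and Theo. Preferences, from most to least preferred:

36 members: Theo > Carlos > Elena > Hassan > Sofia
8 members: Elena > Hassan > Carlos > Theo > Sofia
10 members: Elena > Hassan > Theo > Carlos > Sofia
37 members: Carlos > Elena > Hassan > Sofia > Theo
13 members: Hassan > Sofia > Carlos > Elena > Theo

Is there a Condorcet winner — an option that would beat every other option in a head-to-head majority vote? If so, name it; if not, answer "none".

Carlos vs Sofia: 91–13 for Carlos.
Carlos vs Hassan: 73–31 for Carlos.
Carlos vs Elena: 86–18 for Carlos.
Carlos vs Theo: 58–46 for Carlos.
Carlos beats every other option head-to-head.

Carlos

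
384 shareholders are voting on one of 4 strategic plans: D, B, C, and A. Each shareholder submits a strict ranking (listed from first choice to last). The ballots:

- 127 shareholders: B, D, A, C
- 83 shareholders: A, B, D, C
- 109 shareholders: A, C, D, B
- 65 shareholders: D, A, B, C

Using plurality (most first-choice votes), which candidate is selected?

A

First-place votes: D 65, B 127, C 0, A 192.
A has the most first-place votes.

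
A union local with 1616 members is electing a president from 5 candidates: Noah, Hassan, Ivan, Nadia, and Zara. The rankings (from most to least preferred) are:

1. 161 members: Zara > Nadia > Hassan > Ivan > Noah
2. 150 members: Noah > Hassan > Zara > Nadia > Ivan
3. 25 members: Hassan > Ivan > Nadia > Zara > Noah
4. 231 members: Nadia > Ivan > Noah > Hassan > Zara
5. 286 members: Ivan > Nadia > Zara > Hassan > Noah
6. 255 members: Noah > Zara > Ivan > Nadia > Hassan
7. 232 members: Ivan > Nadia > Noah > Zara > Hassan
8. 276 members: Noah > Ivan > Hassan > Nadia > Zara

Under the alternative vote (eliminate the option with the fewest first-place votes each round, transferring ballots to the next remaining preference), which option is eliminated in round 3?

Nadia

Round 1: Noah 681, Hassan 25, Ivan 518, Nadia 231, Zara 161. Eliminate Hassan.
Round 2: Noah 681, Ivan 543, Nadia 231, Zara 161. Eliminate Zara.
Round 3: Noah 681, Ivan 543, Nadia 392. Eliminate Nadia.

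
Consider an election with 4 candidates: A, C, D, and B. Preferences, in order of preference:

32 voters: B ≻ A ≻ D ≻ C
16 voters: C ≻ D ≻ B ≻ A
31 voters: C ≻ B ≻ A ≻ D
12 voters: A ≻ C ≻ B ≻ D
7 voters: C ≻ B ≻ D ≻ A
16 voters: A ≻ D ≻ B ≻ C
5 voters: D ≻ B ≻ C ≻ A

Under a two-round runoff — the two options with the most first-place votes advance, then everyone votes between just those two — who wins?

C

Round 1 first-place votes: A 28, C 54, D 5, B 32.
C and B advance.
Runoff: C is preferred to B by 66 voters; B by 53.
C wins the runoff.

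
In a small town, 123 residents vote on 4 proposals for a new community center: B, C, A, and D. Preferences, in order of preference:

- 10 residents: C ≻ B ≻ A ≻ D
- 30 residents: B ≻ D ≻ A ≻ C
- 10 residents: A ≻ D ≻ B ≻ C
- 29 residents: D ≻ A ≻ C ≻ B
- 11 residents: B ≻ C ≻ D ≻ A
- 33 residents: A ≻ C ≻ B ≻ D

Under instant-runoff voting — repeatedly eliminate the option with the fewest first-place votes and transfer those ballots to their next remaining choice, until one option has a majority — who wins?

Round 1: B 41, C 10, A 43, D 29. Eliminate C.
Round 2: B 51, A 43, D 29. Eliminate D.
Round 3: B 51, A 72. A has a majority.

A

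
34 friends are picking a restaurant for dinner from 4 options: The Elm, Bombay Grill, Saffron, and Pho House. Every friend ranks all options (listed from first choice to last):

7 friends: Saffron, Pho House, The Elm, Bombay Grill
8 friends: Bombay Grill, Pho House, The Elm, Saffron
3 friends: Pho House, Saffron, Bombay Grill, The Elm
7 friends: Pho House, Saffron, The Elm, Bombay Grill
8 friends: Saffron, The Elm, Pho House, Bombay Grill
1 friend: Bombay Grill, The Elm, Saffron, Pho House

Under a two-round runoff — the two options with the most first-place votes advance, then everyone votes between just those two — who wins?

Round 1 first-place votes: The Elm 0, Bombay Grill 9, Saffron 15, Pho House 10.
Saffron and Pho House advance.
Runoff: Saffron is preferred to Pho House by 16 voters; Pho House by 18.
Pho House wins the runoff.

Pho House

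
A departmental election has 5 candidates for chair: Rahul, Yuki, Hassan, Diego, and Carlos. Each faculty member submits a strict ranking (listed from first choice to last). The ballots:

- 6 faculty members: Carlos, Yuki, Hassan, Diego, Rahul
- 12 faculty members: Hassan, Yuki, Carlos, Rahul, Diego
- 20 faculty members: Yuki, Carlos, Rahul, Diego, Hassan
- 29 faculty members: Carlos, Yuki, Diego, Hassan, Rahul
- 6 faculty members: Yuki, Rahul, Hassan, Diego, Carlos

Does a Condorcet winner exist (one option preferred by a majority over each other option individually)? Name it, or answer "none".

Yuki vs Rahul: 73–0 for Yuki.
Yuki vs Hassan: 61–12 for Yuki.
Yuki vs Diego: 73–0 for Yuki.
Yuki vs Carlos: 38–35 for Yuki.
Yuki beats every other option head-to-head.

Yuki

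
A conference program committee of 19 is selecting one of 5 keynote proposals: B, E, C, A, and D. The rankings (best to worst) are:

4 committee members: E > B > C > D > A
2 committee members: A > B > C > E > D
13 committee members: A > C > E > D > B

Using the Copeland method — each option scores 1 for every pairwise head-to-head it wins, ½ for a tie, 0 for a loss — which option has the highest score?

B: loses to E, C, A, and D → score 0.
E: beats B and D; loses to C and A → score 2.
C: beats B, E, and D; loses to A → score 3.
A: beats B, E, C, and D → score 4.
D: beats B; loses to E, C, and A → score 1.
A has the best pairwise record.

A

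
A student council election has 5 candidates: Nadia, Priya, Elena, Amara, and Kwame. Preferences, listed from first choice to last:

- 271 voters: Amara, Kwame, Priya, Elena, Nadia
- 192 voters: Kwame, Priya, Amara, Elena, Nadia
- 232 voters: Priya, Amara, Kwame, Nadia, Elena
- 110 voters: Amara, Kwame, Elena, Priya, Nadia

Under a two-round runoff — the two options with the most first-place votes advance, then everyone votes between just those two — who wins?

Priya

Round 1 first-place votes: Nadia 0, Priya 232, Elena 0, Amara 381, Kwame 192.
Amara and Priya advance.
Runoff: Amara is preferred to Priya by 381 voters; Priya by 424.
Priya wins the runoff.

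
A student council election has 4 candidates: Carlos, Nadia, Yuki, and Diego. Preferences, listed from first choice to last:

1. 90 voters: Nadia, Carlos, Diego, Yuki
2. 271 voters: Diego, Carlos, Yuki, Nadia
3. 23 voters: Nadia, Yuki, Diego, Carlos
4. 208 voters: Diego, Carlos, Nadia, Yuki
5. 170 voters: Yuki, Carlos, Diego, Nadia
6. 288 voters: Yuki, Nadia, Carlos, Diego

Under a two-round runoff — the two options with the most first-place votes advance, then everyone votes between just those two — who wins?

Round 1 first-place votes: Carlos 0, Nadia 113, Yuki 458, Diego 479.
Diego and Yuki advance.
Runoff: Diego is preferred to Yuki by 569 voters; Yuki by 481.
Diego wins the runoff.

Diego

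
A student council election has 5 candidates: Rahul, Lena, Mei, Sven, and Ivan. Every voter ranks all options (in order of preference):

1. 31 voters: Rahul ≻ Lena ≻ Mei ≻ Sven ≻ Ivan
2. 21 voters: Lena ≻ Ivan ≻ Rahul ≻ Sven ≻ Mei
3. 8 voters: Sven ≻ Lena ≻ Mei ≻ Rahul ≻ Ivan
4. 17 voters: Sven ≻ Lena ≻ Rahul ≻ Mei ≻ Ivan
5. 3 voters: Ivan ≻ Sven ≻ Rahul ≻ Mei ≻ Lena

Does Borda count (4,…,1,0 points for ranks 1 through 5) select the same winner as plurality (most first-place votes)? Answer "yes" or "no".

no

Borda — scores: Rahul 214, Lena 252, Mei 98, Sven 161, Ivan 75. Winner: Lena.
Plurality — first-place votes: Rahul 31, Lena 21, Mei 0, Sven 25, Ivan 3. Winner: Rahul.
The two methods disagree.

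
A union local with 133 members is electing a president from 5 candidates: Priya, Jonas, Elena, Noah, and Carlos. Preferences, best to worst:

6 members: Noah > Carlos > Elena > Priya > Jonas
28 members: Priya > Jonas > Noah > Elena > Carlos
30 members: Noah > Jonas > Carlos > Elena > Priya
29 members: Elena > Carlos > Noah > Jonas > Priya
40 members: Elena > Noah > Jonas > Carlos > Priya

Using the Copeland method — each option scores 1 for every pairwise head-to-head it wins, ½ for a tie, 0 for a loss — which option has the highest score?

Elena

Priya: loses to Jonas, Elena, Noah, and Carlos → score 0.
Jonas: beats Priya and Carlos; loses to Elena and Noah → score 2.
Elena: beats Priya, Jonas, Noah, and Carlos → score 4.
Noah: beats Priya, Jonas, and Carlos; loses to Elena → score 3.
Carlos: beats Priya; loses to Jonas, Elena, and Noah → score 1.
Elena has the best pairwise record.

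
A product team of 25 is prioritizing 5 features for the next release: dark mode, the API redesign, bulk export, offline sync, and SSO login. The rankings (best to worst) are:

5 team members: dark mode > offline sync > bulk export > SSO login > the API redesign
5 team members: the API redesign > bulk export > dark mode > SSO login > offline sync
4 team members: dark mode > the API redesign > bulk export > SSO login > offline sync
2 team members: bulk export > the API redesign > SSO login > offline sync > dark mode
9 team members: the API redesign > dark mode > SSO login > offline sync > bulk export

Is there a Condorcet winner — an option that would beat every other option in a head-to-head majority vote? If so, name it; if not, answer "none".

the API redesign vs dark mode: 16–9 for the API redesign.
the API redesign vs bulk export: 18–7 for the API redesign.
the API redesign vs offline sync: 20–5 for the API redesign.
the API redesign vs SSO login: 20–5 for the API redesign.
the API redesign beats every other option head-to-head.

the API redesign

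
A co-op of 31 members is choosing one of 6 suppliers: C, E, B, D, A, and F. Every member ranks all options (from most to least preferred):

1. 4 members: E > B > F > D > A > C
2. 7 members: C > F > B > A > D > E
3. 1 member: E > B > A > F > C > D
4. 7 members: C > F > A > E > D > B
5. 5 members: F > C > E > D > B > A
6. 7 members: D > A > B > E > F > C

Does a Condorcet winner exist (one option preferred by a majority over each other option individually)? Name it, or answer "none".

F

F vs C: 17–14 for F.
F vs E: 19–12 for F.
F vs B: 19–12 for F.
F vs D: 24–7 for F.
F vs A: 23–8 for F.
F beats every other option head-to-head.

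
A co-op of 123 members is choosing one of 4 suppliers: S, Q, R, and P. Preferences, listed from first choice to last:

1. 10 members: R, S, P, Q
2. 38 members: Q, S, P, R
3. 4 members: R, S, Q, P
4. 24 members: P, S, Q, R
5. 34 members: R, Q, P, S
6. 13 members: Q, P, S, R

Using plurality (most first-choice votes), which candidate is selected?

First-place votes: S 0, Q 51, R 48, P 24.
Q has the most first-place votes.

Q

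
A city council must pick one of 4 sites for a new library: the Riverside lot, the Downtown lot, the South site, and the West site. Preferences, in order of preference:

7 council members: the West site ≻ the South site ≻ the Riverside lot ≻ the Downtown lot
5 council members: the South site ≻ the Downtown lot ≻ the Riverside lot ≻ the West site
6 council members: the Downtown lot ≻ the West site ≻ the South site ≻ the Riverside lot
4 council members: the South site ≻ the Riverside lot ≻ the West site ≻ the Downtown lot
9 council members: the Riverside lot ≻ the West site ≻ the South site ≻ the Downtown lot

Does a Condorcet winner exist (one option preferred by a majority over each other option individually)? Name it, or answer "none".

none

Checking pairwise contests:
the South site beats the Riverside lot 22–9.
the Riverside lot beats the Downtown lot 20–11.
the West site beats the South site 22–9.
the Riverside lot beats the West site 18–13.
Every option loses at least one head-to-head, so there is no Condorcet winner.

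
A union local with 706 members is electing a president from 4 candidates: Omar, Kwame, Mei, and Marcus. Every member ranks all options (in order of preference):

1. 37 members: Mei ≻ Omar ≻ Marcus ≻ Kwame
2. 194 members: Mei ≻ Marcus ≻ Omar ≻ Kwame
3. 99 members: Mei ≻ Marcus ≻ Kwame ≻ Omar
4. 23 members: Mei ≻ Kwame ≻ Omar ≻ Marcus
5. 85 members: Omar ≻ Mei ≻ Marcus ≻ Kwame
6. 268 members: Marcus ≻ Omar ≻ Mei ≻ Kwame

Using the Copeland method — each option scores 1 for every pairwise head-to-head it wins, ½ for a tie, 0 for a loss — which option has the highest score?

Omar: beats Kwame; ties Mei; loses to Marcus → score 1.5.
Kwame: loses to Omar, Mei, and Marcus → score 0.
Mei: beats Kwame and Marcus; ties Omar → score 2.5.
Marcus: beats Omar and Kwame; loses to Mei → score 2.
Mei has the best pairwise record.

Mei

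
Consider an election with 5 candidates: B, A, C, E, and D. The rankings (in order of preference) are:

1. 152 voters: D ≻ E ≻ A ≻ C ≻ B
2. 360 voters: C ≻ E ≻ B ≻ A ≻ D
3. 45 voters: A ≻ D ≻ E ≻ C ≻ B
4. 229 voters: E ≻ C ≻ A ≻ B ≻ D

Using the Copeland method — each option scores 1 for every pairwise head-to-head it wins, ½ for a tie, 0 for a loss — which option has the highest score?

E

B: beats D; loses to A, C, and E → score 1.
A: beats B and D; loses to C and E → score 2.
C: beats B, A, and D; loses to E → score 3.
E: beats B, A, C, and D → score 4.
D: loses to B, A, C, and E → score 0.
E has the best pairwise record.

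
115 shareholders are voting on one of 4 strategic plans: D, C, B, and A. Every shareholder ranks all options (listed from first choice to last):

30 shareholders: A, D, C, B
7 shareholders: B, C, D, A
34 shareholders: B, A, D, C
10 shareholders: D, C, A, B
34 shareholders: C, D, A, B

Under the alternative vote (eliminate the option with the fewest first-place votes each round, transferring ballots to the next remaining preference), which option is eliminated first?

Round 1: D 10, C 34, B 41, A 30. Eliminate D.

D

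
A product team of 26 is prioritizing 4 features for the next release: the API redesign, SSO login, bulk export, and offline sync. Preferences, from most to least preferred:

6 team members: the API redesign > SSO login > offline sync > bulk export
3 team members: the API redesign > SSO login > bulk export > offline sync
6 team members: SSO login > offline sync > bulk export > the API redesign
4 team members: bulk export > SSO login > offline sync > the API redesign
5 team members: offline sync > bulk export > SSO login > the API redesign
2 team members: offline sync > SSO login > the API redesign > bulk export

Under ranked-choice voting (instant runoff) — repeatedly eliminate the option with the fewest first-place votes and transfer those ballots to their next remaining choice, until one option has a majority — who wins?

Round 1: the API redesign 9, SSO login 6, bulk export 4, offline sync 7. Eliminate bulk export.
Round 2: the API redesign 9, SSO login 10, offline sync 7. Eliminate offline sync.
Round 3: the API redesign 9, SSO login 17. SSO login has a majority.

SSO login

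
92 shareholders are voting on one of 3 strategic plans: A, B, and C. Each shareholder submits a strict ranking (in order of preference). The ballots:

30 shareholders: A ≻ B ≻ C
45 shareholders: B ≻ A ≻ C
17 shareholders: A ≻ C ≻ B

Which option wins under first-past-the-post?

A

First-place votes: A 47, B 45, C 0.
A has the most first-place votes.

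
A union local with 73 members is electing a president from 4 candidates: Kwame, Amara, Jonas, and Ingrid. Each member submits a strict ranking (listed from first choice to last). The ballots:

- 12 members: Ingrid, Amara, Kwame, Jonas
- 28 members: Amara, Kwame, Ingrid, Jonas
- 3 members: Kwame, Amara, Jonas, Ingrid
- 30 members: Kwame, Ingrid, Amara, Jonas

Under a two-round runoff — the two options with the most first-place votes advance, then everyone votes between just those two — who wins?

Round 1 first-place votes: Kwame 33, Amara 28, Jonas 0, Ingrid 12.
Kwame and Amara advance.
Runoff: Kwame is preferred to Amara by 33 voters; Amara by 40.
Amara wins the runoff.

Amara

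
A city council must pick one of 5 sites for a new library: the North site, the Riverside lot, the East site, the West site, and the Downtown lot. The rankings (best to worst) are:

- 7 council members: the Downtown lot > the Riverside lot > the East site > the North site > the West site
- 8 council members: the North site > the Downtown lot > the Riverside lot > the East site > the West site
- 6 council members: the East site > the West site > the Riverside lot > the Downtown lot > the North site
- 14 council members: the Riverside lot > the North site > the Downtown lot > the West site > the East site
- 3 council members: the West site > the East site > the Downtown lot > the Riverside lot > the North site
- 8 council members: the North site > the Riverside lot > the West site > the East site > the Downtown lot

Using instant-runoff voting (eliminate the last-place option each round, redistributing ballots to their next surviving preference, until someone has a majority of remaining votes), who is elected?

the Riverside lot

Round 1: the North site 16, the Riverside lot 14, the East site 6, the West site 3, the Downtown lot 7. Eliminate the West site.
Round 2: the North site 16, the Riverside lot 14, the East site 9, the Downtown lot 7. Eliminate the Downtown lot.
Round 3: the North site 16, the Riverside lot 21, the East site 9. Eliminate the East site.
Round 4: the North site 16, the Riverside lot 30. The Riverside lot has a majority.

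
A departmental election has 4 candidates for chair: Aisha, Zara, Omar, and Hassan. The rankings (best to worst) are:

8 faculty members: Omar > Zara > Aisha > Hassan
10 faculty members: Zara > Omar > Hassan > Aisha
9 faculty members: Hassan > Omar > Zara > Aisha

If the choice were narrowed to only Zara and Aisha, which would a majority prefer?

Zara

Voters preferring Zara to Aisha: 27; preferring Aisha to Zara: 0.
Zara wins the head-to-head.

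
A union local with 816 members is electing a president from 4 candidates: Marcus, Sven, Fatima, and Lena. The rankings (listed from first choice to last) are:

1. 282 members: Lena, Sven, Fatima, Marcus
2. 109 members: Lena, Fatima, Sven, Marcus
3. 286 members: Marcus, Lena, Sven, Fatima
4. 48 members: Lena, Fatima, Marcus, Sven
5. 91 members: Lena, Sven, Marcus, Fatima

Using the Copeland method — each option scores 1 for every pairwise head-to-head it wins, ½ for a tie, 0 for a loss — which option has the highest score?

Lena

Marcus: loses to Sven, Fatima, and Lena → score 0.
Sven: beats Marcus and Fatima; loses to Lena → score 2.
Fatima: beats Marcus; loses to Sven and Lena → score 1.
Lena: beats Marcus, Sven, and Fatima → score 3.
Lena has the best pairwise record.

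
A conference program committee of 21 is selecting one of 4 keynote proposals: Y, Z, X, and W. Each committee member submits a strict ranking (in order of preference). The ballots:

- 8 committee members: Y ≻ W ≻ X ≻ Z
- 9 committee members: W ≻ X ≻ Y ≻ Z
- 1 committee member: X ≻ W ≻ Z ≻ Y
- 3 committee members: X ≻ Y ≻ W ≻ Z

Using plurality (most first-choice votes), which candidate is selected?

First-place votes: Y 8, Z 0, X 4, W 9.
W has the most first-place votes.

W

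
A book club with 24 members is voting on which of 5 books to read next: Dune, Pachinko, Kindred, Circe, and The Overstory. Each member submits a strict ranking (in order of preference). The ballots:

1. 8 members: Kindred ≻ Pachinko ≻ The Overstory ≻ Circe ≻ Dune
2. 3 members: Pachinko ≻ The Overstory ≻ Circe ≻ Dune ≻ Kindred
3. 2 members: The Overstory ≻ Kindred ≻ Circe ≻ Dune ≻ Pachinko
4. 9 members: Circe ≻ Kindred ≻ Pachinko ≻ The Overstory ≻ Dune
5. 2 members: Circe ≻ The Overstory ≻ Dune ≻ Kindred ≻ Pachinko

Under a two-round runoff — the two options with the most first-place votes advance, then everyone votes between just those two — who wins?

Round 1 first-place votes: Dune 0, Pachinko 3, Kindred 8, Circe 11, The Overstory 2.
Circe and Kindred advance.
Runoff: Circe is preferred to Kindred by 14 voters; Kindred by 10.
Circe wins the runoff.

Circe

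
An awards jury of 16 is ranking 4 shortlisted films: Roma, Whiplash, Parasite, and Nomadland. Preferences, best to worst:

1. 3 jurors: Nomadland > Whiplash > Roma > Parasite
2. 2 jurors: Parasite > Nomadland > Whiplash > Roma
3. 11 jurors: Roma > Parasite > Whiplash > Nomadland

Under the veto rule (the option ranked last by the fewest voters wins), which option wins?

Whiplash

Last-place votes: Roma 2, Whiplash 0, Parasite 3, Nomadland 11.
Whiplash is ranked last by the fewest voters, so Whiplash wins.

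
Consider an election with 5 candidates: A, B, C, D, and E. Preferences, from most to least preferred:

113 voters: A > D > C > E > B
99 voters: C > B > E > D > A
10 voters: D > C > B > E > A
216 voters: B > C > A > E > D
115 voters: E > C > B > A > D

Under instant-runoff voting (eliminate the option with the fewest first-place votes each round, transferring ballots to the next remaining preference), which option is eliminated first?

D

Round 1: A 113, B 216, C 99, D 10, E 115. Eliminate D.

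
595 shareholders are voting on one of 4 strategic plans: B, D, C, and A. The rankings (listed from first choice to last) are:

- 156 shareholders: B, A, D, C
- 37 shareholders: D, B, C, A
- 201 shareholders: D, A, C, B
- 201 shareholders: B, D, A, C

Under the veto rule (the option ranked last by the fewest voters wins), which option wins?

D

Last-place votes: B 201, D 0, C 357, A 37.
D is ranked last by the fewest voters, so D wins.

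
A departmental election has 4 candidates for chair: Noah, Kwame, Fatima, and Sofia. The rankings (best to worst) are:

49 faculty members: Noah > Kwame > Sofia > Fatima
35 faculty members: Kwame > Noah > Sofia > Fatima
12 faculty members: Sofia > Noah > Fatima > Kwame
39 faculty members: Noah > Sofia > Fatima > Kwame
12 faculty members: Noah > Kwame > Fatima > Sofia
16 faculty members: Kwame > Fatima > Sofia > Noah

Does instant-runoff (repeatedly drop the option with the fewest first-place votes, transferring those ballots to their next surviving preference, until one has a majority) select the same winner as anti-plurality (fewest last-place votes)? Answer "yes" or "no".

no

Instant-runoff — R1 Noah 100, Kwame 51, Fatima 0, Sofia 12 (Noah winner). Winner: Noah.
Anti-plurality — last-place votes: Noah 16, Kwame 51, Fatima 84, Sofia 12. Winner: Sofia.
The two methods disagree.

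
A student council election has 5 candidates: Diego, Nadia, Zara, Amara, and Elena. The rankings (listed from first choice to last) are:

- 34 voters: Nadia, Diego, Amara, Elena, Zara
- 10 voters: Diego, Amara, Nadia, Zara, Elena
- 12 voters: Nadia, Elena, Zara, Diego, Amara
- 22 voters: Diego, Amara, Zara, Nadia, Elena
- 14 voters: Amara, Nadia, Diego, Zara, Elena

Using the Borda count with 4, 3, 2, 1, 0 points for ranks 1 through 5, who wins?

Diego

Diego: 34·3 + 10·4 + 12·1 + 22·4 + 14·2 = 270
Nadia: 34·4 + 10·2 + 12·4 + 22·1 + 14·3 = 268
Zara: 34·0 + 10·1 + 12·2 + 22·2 + 14·1 = 92
Amara: 34·2 + 10·3 + 12·0 + 22·3 + 14·4 = 220
Elena: 34·1 + 10·0 + 12·3 + 22·0 + 14·0 = 70
Diego has the highest Borda score (270).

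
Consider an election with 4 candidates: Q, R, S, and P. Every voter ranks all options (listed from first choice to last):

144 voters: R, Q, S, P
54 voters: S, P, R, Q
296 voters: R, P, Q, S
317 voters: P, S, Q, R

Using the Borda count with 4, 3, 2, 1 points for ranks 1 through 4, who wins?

P

Q: 144·3 + 54·1 + 296·2 + 317·2 = 1712
R: 144·4 + 54·2 + 296·4 + 317·1 = 2185
S: 144·2 + 54·4 + 296·1 + 317·3 = 1751
P: 144·1 + 54·3 + 296·3 + 317·4 = 2462
P has the highest Borda score (2462).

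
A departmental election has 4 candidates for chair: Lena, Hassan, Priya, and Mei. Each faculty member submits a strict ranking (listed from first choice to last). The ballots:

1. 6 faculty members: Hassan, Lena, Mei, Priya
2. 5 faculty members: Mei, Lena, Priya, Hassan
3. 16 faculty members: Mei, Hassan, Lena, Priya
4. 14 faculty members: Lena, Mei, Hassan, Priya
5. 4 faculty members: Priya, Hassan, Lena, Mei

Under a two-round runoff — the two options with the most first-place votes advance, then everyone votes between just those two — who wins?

Round 1 first-place votes: Lena 14, Hassan 6, Priya 4, Mei 21.
Mei and Lena advance.
Runoff: Mei is preferred to Lena by 21 voters; Lena by 24.
Lena wins the runoff.

Lena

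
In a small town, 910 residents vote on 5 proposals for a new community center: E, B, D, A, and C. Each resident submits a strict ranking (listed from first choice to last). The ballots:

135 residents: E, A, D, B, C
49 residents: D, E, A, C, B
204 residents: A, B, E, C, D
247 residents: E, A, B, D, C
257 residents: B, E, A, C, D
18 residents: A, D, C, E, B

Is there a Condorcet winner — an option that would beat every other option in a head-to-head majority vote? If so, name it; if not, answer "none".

none

Checking pairwise contests:
B beats E 461–449.
A beats B 653–257.
E beats D 843–67.
E beats A 688–222.
E beats C 892–18.
Every option loses at least one head-to-head, so there is no Condorcet winner.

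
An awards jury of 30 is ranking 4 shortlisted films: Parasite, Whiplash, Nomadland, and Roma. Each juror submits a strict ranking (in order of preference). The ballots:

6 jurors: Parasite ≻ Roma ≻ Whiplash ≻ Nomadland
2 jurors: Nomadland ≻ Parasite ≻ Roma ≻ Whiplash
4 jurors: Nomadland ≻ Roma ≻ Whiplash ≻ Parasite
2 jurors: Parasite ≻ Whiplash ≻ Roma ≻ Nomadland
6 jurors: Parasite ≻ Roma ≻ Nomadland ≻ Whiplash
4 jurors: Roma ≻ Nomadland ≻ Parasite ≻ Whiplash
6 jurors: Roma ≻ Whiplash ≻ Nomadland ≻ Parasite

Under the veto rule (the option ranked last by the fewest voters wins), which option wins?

Roma

Last-place votes: Parasite 10, Whiplash 12, Nomadland 8, Roma 0.
Roma is ranked last by the fewest voters, so Roma wins.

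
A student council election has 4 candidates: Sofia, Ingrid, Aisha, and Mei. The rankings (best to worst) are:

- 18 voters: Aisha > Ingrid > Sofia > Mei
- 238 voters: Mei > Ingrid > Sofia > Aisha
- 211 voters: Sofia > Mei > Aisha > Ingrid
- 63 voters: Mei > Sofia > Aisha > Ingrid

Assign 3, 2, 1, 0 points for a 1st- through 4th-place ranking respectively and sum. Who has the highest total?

Sofia: 18·1 + 238·1 + 211·3 + 63·2 = 1015
Ingrid: 18·2 + 238·2 + 211·0 + 63·0 = 512
Aisha: 18·3 + 238·0 + 211·1 + 63·1 = 328
Mei: 18·0 + 238·3 + 211·2 + 63·3 = 1325
Mei has the highest Borda score (1325).

Mei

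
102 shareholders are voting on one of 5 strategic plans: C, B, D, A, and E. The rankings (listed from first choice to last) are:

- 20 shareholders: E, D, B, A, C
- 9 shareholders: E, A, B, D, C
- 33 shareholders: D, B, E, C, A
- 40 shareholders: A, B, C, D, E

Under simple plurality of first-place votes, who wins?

A

First-place votes: C 0, B 0, D 33, A 40, E 29.
A has the most first-place votes.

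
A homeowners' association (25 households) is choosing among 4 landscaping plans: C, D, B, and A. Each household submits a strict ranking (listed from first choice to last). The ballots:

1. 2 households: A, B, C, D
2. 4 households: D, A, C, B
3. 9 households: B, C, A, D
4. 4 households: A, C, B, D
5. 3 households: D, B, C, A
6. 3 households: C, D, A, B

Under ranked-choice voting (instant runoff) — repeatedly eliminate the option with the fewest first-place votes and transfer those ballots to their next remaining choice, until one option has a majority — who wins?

Round 1: C 3, D 7, B 9, A 6. Eliminate C.
Round 2: D 10, B 9, A 6. Eliminate A.
Round 3: D 10, B 15. B has a majority.

B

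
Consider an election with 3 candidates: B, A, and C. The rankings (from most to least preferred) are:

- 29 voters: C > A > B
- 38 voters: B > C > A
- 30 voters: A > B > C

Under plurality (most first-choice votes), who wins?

First-place votes: B 38, A 30, C 29.
B has the most first-place votes.

B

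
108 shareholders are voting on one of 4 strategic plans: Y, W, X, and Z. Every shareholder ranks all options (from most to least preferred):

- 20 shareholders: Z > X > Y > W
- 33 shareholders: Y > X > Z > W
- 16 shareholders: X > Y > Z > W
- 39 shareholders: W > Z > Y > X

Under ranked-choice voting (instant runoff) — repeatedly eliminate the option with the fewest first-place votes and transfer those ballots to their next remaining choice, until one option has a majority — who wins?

Y

Round 1: Y 33, W 39, X 16, Z 20. Eliminate X.
Round 2: Y 49, W 39, Z 20. Eliminate Z.
Round 3: Y 69, W 39. Y has a majority.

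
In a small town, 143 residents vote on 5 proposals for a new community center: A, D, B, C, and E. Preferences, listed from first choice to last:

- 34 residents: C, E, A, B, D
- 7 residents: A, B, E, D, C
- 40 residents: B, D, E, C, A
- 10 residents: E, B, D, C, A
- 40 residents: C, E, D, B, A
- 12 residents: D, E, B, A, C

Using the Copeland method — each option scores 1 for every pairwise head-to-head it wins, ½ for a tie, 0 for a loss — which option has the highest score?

A: loses to D, B, C, and E → score 0.
D: beats A; loses to B, C, and E → score 1.
B: beats A and D; loses to C and E → score 2.
C: beats A, D, B, and E → score 4.
E: beats A, D, and B; loses to C → score 3.
C has the best pairwise record.

C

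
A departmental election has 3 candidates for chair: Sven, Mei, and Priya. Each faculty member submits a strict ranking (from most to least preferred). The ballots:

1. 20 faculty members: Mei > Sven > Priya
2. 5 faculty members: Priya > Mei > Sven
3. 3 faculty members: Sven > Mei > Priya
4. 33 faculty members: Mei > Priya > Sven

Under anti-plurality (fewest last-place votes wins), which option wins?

Mei

Last-place votes: Sven 38, Mei 0, Priya 23.
Mei is ranked last by the fewest voters, so Mei wins.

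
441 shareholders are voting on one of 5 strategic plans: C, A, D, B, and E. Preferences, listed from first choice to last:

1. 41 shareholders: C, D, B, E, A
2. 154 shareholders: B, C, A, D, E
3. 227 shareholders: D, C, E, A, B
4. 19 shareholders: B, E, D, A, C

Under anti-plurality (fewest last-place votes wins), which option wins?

D

Last-place votes: C 19, A 41, D 0, B 227, E 154.
D is ranked last by the fewest voters, so D wins.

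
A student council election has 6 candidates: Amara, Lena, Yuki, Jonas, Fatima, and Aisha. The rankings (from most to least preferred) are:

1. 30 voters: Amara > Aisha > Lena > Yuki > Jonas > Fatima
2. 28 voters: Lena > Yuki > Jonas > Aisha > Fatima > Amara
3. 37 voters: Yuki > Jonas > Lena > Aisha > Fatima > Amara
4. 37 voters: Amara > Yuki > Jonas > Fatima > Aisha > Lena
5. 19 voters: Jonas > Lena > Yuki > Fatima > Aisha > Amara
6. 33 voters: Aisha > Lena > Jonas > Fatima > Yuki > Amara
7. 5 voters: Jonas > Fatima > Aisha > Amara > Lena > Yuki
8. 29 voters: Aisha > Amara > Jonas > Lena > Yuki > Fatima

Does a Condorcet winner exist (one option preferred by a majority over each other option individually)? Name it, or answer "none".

Checking pairwise contests:
Lena beats Amara 117–101.
Jonas beats Lena 127–91.
Lena beats Yuki 144–74.
Yuki beats Jonas 132–86.
Lena beats Fatima 176–42.
Yuki beats Aisha 121–97.
Every option loses at least one head-to-head, so there is no Condorcet winner.

none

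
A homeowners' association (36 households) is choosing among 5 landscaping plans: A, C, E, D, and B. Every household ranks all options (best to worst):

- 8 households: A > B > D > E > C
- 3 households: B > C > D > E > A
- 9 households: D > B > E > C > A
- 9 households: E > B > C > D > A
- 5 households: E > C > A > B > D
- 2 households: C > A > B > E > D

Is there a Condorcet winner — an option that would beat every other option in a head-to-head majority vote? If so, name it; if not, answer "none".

B vs A: 21–15 for B.
B vs C: 29–7 for B.
B vs E: 22–14 for B.
B vs D: 27–9 for B.
B beats every other option head-to-head.

B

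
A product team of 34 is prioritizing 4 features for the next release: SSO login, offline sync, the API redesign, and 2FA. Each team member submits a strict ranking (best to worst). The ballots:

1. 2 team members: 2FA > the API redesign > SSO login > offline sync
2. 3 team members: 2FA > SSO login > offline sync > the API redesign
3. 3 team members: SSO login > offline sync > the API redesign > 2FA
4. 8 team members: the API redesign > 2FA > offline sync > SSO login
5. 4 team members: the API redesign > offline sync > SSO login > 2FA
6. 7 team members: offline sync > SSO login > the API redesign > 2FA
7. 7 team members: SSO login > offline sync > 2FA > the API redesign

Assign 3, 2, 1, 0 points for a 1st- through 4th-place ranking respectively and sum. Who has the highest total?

SSO login: 2·1 + 3·2 + 3·3 + 8·0 + 4·1 + 7·2 + 7·3 = 56
offline sync: 2·0 + 3·1 + 3·2 + 8·1 + 4·2 + 7·3 + 7·2 = 60
the API redesign: 2·2 + 3·0 + 3·1 + 8·3 + 4·3 + 7·1 + 7·0 = 50
2FA: 2·3 + 3·3 + 3·0 + 8·2 + 4·0 + 7·0 + 7·1 = 38
offline sync has the highest Borda score (60).

offline sync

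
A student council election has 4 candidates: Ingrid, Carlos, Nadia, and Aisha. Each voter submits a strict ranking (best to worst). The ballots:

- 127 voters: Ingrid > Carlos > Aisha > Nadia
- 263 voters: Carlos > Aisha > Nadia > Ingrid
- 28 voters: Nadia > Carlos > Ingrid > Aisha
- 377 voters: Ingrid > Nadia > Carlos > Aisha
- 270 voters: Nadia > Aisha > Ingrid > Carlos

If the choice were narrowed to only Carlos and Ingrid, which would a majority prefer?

Voters preferring Carlos to Ingrid: 291; preferring Ingrid to Carlos: 774.
Ingrid wins the head-to-head.

Ingrid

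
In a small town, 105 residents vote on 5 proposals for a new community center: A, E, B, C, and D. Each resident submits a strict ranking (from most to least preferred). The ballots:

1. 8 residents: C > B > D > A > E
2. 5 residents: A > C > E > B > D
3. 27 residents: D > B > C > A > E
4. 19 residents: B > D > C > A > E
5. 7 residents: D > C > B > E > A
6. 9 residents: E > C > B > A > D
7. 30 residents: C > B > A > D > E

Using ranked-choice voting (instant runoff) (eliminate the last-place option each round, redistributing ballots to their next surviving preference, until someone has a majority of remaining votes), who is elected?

Round 1: A 5, E 9, B 19, C 38, D 34. Eliminate A.
Round 2: E 9, B 19, C 43, D 34. Eliminate E.
Round 3: B 19, C 52, D 34. Eliminate B.
Round 4: C 52, D 53. D has a majority.

D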